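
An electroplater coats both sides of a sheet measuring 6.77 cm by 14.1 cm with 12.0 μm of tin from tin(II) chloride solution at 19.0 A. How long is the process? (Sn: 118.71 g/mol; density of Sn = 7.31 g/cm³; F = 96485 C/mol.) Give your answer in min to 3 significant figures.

Plated area = 2 × 6.77 × 14.1 = 190.9 cm²
Volume = 190.9 × 12.0×10⁻⁴ cm = 0.2291 cm³
m(Sn) = 0.2291 × 7.31 = 1.675 g
n(Sn) = 1.675 / 118.71 = 0.01411 mol; n(e⁻) = 2 × 0.01411 = 0.02822 mol
Q = 0.02822 × 96485 = 2723 C
t = 2723 / 19.0 = 143.3 s = 2.39 min

2.39 min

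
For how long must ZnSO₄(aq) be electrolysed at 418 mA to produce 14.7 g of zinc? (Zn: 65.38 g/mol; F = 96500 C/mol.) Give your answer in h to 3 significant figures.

n(Zn) = 14.7 / 65.38 = 0.2248 mol
Zn²⁺ + 2e⁻ → Zn, so n(e⁻) = 2 × 0.2248 = 0.4496 mol
Q = 0.4496 × 96500 = 43390 C
t = Q / I = 43390 / 0.418 = 1.038×10^5 s = 28.8 h

28.8 h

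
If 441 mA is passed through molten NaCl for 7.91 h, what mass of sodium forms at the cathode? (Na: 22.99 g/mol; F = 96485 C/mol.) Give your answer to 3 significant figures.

2.99 g

Q = 0.441 A × 28476 s = 12560 C
n(e⁻) = 12560 / 96485 = 0.1302 mol
Na⁺ + e⁻ → Na, so n(Na) = 0.1302 mol
m = 0.1302 × 22.99 = 2.99 g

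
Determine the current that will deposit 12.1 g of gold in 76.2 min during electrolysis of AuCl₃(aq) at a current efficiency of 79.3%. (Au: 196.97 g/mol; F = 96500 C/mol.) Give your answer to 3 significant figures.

n(Au) = 12.1 / 196.97 = 0.06143 mol
Au³⁺ + 3e⁻ → Au, so n(e⁻) = 3 × 0.06143 = 0.1843 mol
Q = 0.1843 × 96500 / 0.793 = 22430 C
I = Q / t = 22430 / 4572 s = 4.91 A

4.91 A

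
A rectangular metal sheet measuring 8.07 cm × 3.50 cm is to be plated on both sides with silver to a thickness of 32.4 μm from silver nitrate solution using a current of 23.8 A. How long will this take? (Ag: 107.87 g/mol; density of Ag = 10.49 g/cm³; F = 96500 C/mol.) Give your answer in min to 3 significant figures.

Plated area = 2 × 8.07 × 3.50 = 56.49 cm²
Volume = 56.49 × 32.4×10⁻⁴ cm = 0.1830 cm³
m(Ag) = 0.1830 × 10.49 = 1.920 g
n(Ag) = 1.920 / 107.87 = 0.01780 mol; n(e⁻) = 0.01780 mol
Q = 0.01780 × 96500 = 1718 C
t = 1718 / 23.8 = 72.18 s = 1.20 min

1.20 min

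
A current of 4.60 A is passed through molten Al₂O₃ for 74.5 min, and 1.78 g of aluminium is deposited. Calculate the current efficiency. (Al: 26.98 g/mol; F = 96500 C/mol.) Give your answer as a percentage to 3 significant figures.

Q = 4.60 × 4470 = 20560 C
n(e⁻) = 20560 / 96500 = 0.2131 mol
Al³⁺ + 3e⁻ → Al, so theoretical n(Al) = 0.07103 mol → 1.916 g
Efficiency = 1.78 / 1.916 = 0.9290 = 92.9%

92.9%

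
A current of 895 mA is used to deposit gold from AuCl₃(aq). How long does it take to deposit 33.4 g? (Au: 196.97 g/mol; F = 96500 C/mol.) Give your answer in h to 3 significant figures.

15.2 h

n(Au) = 33.4 / 196.97 = 0.1696 mol
Au³⁺ + 3e⁻ → Au, so n(e⁻) = 3 × 0.1696 = 0.5088 mol
Q = 0.5088 × 96500 = 49100 C
t = Q / I = 49100 / 0.895 = 54860 s = 15.2 h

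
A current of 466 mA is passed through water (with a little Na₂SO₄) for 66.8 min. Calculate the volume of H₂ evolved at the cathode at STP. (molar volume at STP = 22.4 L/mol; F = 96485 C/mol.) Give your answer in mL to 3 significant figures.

217 mL

Q = 0.466 A × 4008 s = 1868 C
n(e⁻) = Q/F = 1868/96485 = 0.01936 mol
2H⁺ + 2e⁻ → H₂, so n(H₂) = 0.01936 / 2 = 0.009680 mol
V = 0.009680 × 22.4 = 0.2168 L
= 217 mL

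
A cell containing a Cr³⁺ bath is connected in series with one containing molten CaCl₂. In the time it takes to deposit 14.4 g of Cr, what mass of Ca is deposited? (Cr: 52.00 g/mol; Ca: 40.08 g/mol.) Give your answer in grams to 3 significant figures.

16.6 g

n(Cr) = 14.4 / 52.00 = 0.2769 mol
Cr³⁺ + 3e⁻ → Cr, so n(e⁻) = 3 × 0.2769 = 0.8307 mol
Since the cells are in series, n(e⁻) in the Ca cell is also 0.8307 mol.
Ca²⁺ + 2e⁻ → Ca, so n(Ca) = 0.8307 / 2 = 0.4154 mol
m(Ca) = 0.4154 × 40.08 = 16.6 g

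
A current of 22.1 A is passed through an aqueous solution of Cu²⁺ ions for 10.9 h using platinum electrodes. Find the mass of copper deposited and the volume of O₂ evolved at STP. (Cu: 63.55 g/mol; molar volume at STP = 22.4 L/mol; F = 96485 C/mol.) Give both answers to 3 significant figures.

286 g Cu; 50.3 L O₂

Q = 22.1 × 39240 = 8.672×10^5 C; n(e⁻) = 8.672×10^5 / 96485 = 8.988 mol
Cathode: Cu²⁺ + 2e⁻ → Cu → n(Cu) = 8.988/2 = 4.494 mol → 286 g
Anode: 2H₂O → O₂ + 4H⁺ + 4e⁻ → n(O₂) = 8.988/4 = 2.247 mol → 50.3 L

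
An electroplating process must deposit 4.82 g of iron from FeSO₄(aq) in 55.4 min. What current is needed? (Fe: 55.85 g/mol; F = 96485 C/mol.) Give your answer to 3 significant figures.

n(Fe) = 4.82 / 55.85 = 0.08630 mol
Fe²⁺ + 2e⁻ → Fe, so n(e⁻) = 2 × 0.08630 = 0.1726 mol
Q = 0.1726 × 96485 = 16650 C
I = Q / t = 16650 / 3324 s = 5.01 A

5.01 A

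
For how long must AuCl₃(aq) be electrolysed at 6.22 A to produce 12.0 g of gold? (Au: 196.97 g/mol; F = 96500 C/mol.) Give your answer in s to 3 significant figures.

2840 s

n(Au) = 12.0 / 196.97 = 0.06092 mol
Au³⁺ + 3e⁻ → Au, so n(e⁻) = 3 × 0.06092 = 0.1828 mol
Q = 0.1828 × 96500 = 17640 C
t = Q / I = 17640 / 6.22 = 2836 s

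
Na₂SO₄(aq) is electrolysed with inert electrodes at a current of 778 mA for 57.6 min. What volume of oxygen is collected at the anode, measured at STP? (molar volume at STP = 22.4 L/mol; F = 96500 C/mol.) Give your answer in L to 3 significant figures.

Q = It = 0.778 × 3456 = 2689 C
Moles of electrons = 2689 / 96500 = 0.02787 mol
2H₂O → O₂ + 4H⁺ + 4e⁻, so n(O₂) = 0.02787 / 4 = 0.006968 mol
V = 0.006968 × 22.4 = 0.1561 L

0.156 L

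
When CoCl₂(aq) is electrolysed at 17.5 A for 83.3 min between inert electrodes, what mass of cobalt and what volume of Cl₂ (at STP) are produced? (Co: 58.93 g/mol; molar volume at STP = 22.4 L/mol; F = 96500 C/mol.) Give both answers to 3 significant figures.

Q = 17.5 × 4998 = 87470 C; n(e⁻) = 87470 / 96500 = 0.9064 mol
Cathode: Co²⁺ + 2e⁻ → Co → n(Co) = 0.9064/2 = 0.4532 mol → 26.7 g
Anode: 2Cl⁻ → Cl₂ + 2e⁻ → n(Cl₂) = 0.9064/2 = 0.4532 mol → 10.2 L

26.7 g Co; 10.2 L Cl₂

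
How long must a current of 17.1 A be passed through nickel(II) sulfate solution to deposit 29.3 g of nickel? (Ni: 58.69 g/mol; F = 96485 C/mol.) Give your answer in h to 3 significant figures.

1.56 h

n(Ni) = 29.3 / 58.69 = 0.4992 mol
Ni²⁺ + 2e⁻ → Ni, so n(e⁻) = 2 × 0.4992 = 0.9984 mol
Q = 0.9984 × 96485 = 96330 C
t = Q / I = 96330 / 17.1 = 5633 s = 1.56 h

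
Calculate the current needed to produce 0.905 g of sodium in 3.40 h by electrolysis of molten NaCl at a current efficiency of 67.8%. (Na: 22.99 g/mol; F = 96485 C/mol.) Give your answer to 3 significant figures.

n(Na) = 0.905 / 22.99 = 0.03936 mol
Na⁺ + e⁻ → Na, so n(e⁻) = 0.03936 mol
Q = 0.03936 × 96485 / 0.678 = 5601 C
I = Q / t = 5601 / 12240 s = 0.458 A

0.458 A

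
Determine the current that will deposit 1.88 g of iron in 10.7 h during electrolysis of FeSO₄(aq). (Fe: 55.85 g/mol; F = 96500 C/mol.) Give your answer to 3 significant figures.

n(Fe) = 1.88 / 55.85 = 0.03366 mol
Fe²⁺ + 2e⁻ → Fe, so n(e⁻) = 2 × 0.03366 = 0.06732 mol
Q = 0.06732 × 96500 = 6496 C
I = Q / t = 6496 / 38520 s = 0.169 A

0.169 A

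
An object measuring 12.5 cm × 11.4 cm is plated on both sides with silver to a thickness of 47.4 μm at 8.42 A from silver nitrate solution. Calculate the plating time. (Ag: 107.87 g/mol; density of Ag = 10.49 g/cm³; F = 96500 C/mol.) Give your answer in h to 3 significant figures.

Plated area = 2 × 12.5 × 11.4 = 285.0 cm²
Volume = 285.0 × 47.4×10⁻⁴ cm = 1.351 cm³
m(Ag) = 1.351 × 10.49 = 14.17 g
n(Ag) = 14.17 / 107.87 = 0.1314 mol; n(e⁻) = 0.1314 mol
Q = 0.1314 × 96500 = 12680 C
t = 12680 / 8.42 = 1506 s = 0.418 h

0.418 h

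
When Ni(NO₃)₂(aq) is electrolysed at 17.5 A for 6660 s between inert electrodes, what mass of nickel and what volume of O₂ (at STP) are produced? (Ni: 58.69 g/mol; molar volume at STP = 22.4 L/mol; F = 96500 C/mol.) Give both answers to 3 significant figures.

35.4 g Ni; 6.76 L O₂

Q = 17.5 × 6660 = 1.166×10^5 C; n(e⁻) = 1.166×10^5 / 96500 = 1.208 mol
Cathode: Ni²⁺ + 2e⁻ → Ni → n(Ni) = 1.208/2 = 0.6040 mol → 35.4 g
Anode: 2H₂O → O₂ + 4H⁺ + 4e⁻ → n(O₂) = 1.208/4 = 0.3020 mol → 6.76 L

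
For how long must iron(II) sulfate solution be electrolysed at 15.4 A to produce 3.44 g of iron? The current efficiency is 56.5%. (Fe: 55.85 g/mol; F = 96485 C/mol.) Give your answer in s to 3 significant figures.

1370 s

n(Fe) = 3.44 / 55.85 = 0.06159 mol
Fe²⁺ + 2e⁻ → Fe, so n(e⁻) = 2 × 0.06159 = 0.1232 mol
Q = 0.1232 × 96485 / 0.565 = 21040 C
t = Q / I = 21040 / 15.4 = 1366 s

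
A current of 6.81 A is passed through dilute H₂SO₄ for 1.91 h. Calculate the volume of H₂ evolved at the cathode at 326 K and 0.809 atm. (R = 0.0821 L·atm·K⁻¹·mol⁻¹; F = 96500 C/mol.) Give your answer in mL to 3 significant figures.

8030 mL

Q = It = 6.81 × 6876 = 46830 C
n(e⁻) = Q/F = 46830/96500 = 0.4853 mol
2H⁺ + 2e⁻ → H₂, so n(H₂) = 0.4853 / 2 = 0.2427 mol
V = nRT/P = 0.2427 × 0.0821 × 326 / 0.809 = 8.029 L
= 8030 mL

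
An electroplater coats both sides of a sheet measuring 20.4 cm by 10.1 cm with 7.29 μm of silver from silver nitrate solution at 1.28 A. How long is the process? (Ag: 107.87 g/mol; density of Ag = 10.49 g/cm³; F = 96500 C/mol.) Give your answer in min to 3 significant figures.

36.7 min

Plated area = 2 × 20.4 × 10.1 = 412.1 cm²
Volume = 412.1 × 7.29×10⁻⁴ cm = 0.3004 cm³
m(Ag) = 0.3004 × 10.49 = 3.151 g
n(Ag) = 3.151 / 107.87 = 0.02921 mol; n(e⁻) = 0.02921 mol
Q = 0.02921 × 96500 = 2819 C
t = 2819 / 1.28 = 2202 s = 36.7 min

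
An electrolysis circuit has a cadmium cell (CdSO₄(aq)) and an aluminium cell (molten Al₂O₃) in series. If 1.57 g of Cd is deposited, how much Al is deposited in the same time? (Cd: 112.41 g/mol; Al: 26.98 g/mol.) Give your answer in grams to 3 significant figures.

n(Cd) = 1.57 / 112.41 = 0.01397 mol
Cd²⁺ + 2e⁻ → Cd, so n(e⁻) = 2 × 0.01397 = 0.02794 mol
In series, the same 0.02794 mol of electrons flows through the second cell.
Al³⁺ + 3e⁻ → Al, so n(Al) = 0.02794 / 3 = 0.009313 mol
m(Al) = 0.009313 × 26.98 = 0.251 g

0.251 g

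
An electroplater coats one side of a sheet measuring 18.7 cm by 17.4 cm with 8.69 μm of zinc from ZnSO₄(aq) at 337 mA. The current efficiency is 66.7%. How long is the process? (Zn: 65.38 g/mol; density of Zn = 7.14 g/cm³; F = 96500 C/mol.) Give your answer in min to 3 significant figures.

Plated area = 18.7 × 17.4 = 325.4 cm²
Volume = 325.4 × 8.69×10⁻⁴ cm = 0.2828 cm³
m(Zn) = 0.2828 × 7.14 = 2.019 g
n(Zn) = 2.019 / 65.38 = 0.03088 mol; n(e⁻) = 2 × 0.03088 = 0.06176 mol
Q = 0.06176 × 96500 / 0.667 = 8935 C
t = 8935 / 0.337 = 26510 s = 442 min

442 min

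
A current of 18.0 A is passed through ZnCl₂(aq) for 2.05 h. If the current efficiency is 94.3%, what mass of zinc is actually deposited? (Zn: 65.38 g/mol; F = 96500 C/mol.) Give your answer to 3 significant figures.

42.4 g

Q = 18.0 × 7380 = 1.328×10^5 C
n(e⁻) = 1.328×10^5 / 96500 = 1.376 mol
Zn²⁺ + 2e⁻ → Zn, so theoretical m(Zn) = 0.6880 × 65.38 = 44.98 g
Actual mass = 94.3% × 44.98 = 42.4 g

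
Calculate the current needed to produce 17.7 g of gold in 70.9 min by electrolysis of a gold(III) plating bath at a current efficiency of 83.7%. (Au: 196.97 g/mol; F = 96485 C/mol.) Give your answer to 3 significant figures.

7.31 A

n(Au) = 17.7 / 196.97 = 0.08986 mol
Au³⁺ + 3e⁻ → Au, so n(e⁻) = 3 × 0.08986 = 0.2696 mol
Q = 0.2696 × 96485 / 0.837 = 31080 C
I = Q / t = 31080 / 4254 s = 7.31 A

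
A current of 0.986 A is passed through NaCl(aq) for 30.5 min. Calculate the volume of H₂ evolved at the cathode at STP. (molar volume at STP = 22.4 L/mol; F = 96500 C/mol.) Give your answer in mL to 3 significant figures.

209 mL

Q = 0.986 A × 1830 s = 1804 C
Moles of electrons = 1804 / 96500 = 0.01869 mol
2H⁺ + 2e⁻ → H₂, so n(H₂) = 0.01869 / 2 = 0.009345 mol
V = 0.009345 × 22.4 = 0.2093 L
= 209 mL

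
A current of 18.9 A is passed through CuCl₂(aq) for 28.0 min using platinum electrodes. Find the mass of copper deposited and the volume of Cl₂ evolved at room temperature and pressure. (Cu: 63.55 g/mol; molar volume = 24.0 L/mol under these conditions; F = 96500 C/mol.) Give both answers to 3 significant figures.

10.5 g Cu; 3.95 L Cl₂

Q = 18.9 × 1680 = 31750 C; n(e⁻) = 31750 / 96500 = 0.3290 mol
Cathode: Cu²⁺ + 2e⁻ → Cu → n(Cu) = 0.3290/2 = 0.1645 mol → 10.5 g
Anode: 2Cl⁻ → Cl₂ + 2e⁻ → n(Cl₂) = 0.3290/2 = 0.1645 mol → 3.95 L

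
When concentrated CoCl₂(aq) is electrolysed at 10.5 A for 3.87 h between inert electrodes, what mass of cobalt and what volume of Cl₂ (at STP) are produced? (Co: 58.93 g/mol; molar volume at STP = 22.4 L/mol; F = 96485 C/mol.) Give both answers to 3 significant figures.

44.7 g Co; 17.0 L Cl₂

Q = 10.5 × 13932 = 1.463×10^5 C; n(e⁻) = 1.463×10^5 / 96485 = 1.516 mol
Cathode: Co²⁺ + 2e⁻ → Co → n(Co) = 1.516/2 = 0.7580 mol → 44.7 g
Anode: 2Cl⁻ → Cl₂ + 2e⁻ → n(Cl₂) = 1.516/2 = 0.7580 mol → 17.0 L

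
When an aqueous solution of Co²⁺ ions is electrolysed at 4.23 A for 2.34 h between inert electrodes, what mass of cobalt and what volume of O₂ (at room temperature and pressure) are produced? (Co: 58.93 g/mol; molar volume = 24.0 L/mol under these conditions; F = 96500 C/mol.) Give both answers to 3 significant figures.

Q = 4.23 × 8424 = 35630 C; n(e⁻) = 35630 / 96500 = 0.3692 mol
Cathode: Co²⁺ + 2e⁻ → Co → n(Co) = 0.3692/2 = 0.1846 mol → 10.9 g
Anode: 2H₂O → O₂ + 4H⁺ + 4e⁻ → n(O₂) = 0.3692/4 = 0.09230 mol → 2.22 L

10.9 g Co; 2.22 L O₂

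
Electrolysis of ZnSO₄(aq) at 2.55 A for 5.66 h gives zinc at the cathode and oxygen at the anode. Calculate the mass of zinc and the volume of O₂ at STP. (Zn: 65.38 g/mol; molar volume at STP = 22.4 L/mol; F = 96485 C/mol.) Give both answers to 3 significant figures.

Q = 2.55 × 20376 = 51960 C; n(e⁻) = 51960 / 96485 = 0.5385 mol
Cathode: Zn²⁺ + 2e⁻ → Zn → n(Zn) = 0.5385/2 = 0.2693 mol → 17.6 g
Anode: 2H₂O → O₂ + 4H⁺ + 4e⁻ → n(O₂) = 0.5385/4 = 0.1346 mol → 3.02 L

17.6 g Zn; 3.02 L O₂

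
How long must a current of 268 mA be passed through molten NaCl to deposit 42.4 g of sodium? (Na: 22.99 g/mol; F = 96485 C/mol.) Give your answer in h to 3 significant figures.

184 h

n(Na) = 42.4 / 22.99 = 1.844 mol
Na⁺ + e⁻ → Na, so n(e⁻) = 1.844 mol
Q = 1.844 × 96485 = 1.779×10^5 C
t = Q / I = 1.779×10^5 / 0.268 = 6.638×10^5 s = 184 h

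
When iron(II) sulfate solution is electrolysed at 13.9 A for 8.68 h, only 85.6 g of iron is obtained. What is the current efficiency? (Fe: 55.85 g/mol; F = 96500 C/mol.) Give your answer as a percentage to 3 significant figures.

68.1%

Q = 13.9 × 31248 = 4.343×10^5 C
n(e⁻) = 4.343×10^5 / 96500 = 4.501 mol
Fe²⁺ + 2e⁻ → Fe, so theoretical n(Fe) = 2.251 mol → 125.7 g
Efficiency = 85.6 / 125.7 = 0.6810 = 68.1%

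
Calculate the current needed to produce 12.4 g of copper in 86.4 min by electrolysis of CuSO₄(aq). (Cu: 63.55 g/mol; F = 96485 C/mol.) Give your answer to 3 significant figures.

7.26 A

n(Cu) = 12.4 / 63.55 = 0.1951 mol
Cu²⁺ + 2e⁻ → Cu, so n(e⁻) = 2 × 0.1951 = 0.3902 mol
Q = 0.3902 × 96485 = 37650 C
I = Q / t = 37650 / 5184 s = 7.26 A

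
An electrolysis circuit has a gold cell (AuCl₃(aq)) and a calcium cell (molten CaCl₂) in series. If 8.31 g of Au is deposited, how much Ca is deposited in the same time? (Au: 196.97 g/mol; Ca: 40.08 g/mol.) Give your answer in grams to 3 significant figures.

2.54 g

n(Au) = 8.31 / 196.97 = 0.04219 mol
Au³⁺ + 3e⁻ → Au, so n(e⁻) = 3 × 0.04219 = 0.1266 mol
In series, the same 0.1266 mol of electrons flows through the second cell.
Ca²⁺ + 2e⁻ → Ca, so n(Ca) = 0.1266 / 2 = 0.06330 mol
m(Ca) = 0.06330 × 40.08 = 2.54 g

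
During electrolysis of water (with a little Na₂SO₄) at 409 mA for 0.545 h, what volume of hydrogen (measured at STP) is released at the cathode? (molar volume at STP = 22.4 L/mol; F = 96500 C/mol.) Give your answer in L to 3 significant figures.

0.0931 L

Charge passed = 0.409 × 1962 = 802.5 C
Moles of electrons = 802.5 / 96500 = 0.008316 mol
2H⁺ + 2e⁻ → H₂, so n(H₂) = 0.008316 / 2 = 0.004158 mol
V = 0.004158 × 22.4 = 0.09314 L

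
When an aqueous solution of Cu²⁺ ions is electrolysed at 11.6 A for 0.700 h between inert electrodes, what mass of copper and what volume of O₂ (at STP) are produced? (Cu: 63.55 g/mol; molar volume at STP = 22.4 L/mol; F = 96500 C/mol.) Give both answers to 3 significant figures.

9.63 g Cu; 1.70 L O₂

Q = 11.6 × 2520 = 29230 C; n(e⁻) = 29230 / 96500 = 0.3029 mol
Cathode: Cu²⁺ + 2e⁻ → Cu → n(Cu) = 0.3029/2 = 0.1515 mol → 9.63 g
Anode: 2H₂O → O₂ + 4H⁺ + 4e⁻ → n(O₂) = 0.3029/4 = 0.07573 mol → 1.70 L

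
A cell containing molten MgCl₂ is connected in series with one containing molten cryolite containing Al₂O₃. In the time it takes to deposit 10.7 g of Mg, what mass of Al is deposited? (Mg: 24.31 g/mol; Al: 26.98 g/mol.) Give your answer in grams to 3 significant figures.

n(Mg) = 10.7 / 24.31 = 0.4401 mol
Mg²⁺ + 2e⁻ → Mg, so n(e⁻) = 2 × 0.4401 = 0.8802 mol
In series, the same 0.8802 mol of electrons flows through the second cell.
Al³⁺ + 3e⁻ → Al, so n(Al) = 0.8802 / 3 = 0.2934 mol
m(Al) = 0.2934 × 26.98 = 7.92 g

7.92 g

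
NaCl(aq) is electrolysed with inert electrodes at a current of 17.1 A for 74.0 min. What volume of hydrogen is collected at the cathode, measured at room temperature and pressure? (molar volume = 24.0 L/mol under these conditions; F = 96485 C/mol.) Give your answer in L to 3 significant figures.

9.44 L

Q = 17.1 A × 4440 s = 75920 C
Moles of electrons = 75920 / 96485 = 0.7869 mol
2H⁺ + 2e⁻ → H₂, so n(H₂) = 0.7869 / 2 = 0.3935 mol
V = 0.3935 × 24.0 = 9.444 L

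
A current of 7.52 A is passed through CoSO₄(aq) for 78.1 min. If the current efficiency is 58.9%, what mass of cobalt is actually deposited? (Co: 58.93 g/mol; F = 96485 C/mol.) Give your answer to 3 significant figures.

6.34 g

Q = 7.52 × 4686 = 35240 C
n(e⁻) = 35240 / 96485 = 0.3652 mol
Co²⁺ + 2e⁻ → Co, so theoretical m(Co) = 0.1826 × 58.93 = 10.76 g
Actual mass = 58.9% × 10.76 = 6.34 g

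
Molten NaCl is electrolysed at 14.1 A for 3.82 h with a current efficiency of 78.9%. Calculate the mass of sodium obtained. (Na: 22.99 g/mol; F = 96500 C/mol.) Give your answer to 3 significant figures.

36.4 g

Q = 14.1 × 13752 = 1.939×10^5 C
n(e⁻) = 1.939×10^5 / 96500 = 2.009 mol
Na⁺ + e⁻ → Na, so theoretical m(Na) = 2.009 × 22.99 = 46.19 g
Actual mass = 78.9% × 46.19 = 36.4 g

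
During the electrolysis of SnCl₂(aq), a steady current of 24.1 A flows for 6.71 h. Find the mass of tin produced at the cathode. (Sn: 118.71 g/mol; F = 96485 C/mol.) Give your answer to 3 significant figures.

358 g

Q = 24.1 A × 24156 s = 5.822×10^5 C
n(e⁻) = Q/F = 5.822×10^5/96485 = 6.034 mol
Sn²⁺ + 2e⁻ → Sn, so n(Sn) = 6.034 / 2 = 3.017 mol
m = 3.017 × 118.71 = 358 g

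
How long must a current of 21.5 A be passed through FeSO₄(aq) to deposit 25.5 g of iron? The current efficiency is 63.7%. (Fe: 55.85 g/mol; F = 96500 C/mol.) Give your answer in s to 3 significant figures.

n(Fe) = 25.5 / 55.85 = 0.4566 mol
Fe²⁺ + 2e⁻ → Fe, so n(e⁻) = 2 × 0.4566 = 0.9132 mol
Q = 0.9132 × 96500 / 0.637 = 1.383×10^5 C
t = Q / I = 1.383×10^5 / 21.5 = 6433 s

6430 s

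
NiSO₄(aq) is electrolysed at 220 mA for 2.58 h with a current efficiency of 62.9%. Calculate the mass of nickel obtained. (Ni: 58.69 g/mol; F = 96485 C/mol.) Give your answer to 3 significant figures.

Q = 0.220 × 9288 = 2043 C
n(e⁻) = 2043 / 96485 = 0.02117 mol
Ni²⁺ + 2e⁻ → Ni, so theoretical m(Ni) = 0.01059 × 58.69 = 0.6215 g
Actual mass = 62.9% × 0.6215 = 0.391 g

0.391 g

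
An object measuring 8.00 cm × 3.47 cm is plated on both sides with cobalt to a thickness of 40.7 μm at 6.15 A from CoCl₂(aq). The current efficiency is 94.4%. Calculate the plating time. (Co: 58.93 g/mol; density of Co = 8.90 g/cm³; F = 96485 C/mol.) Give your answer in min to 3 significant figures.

Plated area = 2 × 8.00 × 3.47 = 55.52 cm²
Volume = 55.52 × 40.7×10⁻⁴ cm = 0.2260 cm³
m(Co) = 0.2260 × 8.90 = 2.011 g
n(Co) = 2.011 / 58.93 = 0.03413 mol; n(e⁻) = 2 × 0.03413 = 0.06826 mol
Q = 0.06826 × 96485 / 0.944 = 6977 C
t = 6977 / 6.15 = 1134 s = 18.9 min

18.9 min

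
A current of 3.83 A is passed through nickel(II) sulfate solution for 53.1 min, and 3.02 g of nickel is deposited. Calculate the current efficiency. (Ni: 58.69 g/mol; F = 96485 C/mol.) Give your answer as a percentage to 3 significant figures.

Q = 3.83 × 3186 = 12200 C
n(e⁻) = 12200 / 96485 = 0.1264 mol
Ni²⁺ + 2e⁻ → Ni, so theoretical n(Ni) = 0.06320 mol → 3.709 g
Efficiency = 3.02 / 3.709 = 0.8142 = 81.4%

81.4%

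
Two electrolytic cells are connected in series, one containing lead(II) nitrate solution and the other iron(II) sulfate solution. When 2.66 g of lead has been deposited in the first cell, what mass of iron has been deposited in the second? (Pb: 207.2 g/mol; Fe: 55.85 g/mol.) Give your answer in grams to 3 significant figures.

0.717 g

n(Pb) = 2.66 / 207.2 = 0.01284 mol
Pb²⁺ + 2e⁻ → Pb, so n(e⁻) = 2 × 0.01284 = 0.02568 mol
Since the cells are in series, n(e⁻) in the Fe cell is also 0.02568 mol.
Fe²⁺ + 2e⁻ → Fe, so n(Fe) = 0.02568 / 2 = 0.01284 mol
m(Fe) = 0.01284 × 55.85 = 0.717 g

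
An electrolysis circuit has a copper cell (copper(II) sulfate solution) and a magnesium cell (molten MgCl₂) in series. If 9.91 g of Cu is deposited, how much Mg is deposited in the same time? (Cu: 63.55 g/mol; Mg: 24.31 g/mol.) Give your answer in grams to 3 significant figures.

3.79 g

n(Cu) = 9.91 / 63.55 = 0.1559 mol
Cu²⁺ + 2e⁻ → Cu, so n(e⁻) = 2 × 0.1559 = 0.3118 mol
In series, the same 0.3118 mol of electrons flows through the second cell.
Mg²⁺ + 2e⁻ → Mg, so n(Mg) = 0.3118 / 2 = 0.1559 mol
m(Mg) = 0.1559 × 24.31 = 3.79 g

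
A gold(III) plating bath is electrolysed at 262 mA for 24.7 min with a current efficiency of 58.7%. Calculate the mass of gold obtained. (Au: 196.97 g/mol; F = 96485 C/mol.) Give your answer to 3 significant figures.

Q = 0.262 × 1482 = 388.3 C
n(e⁻) = 388.3 / 96485 = 0.004024 mol
Au³⁺ + 3e⁻ → Au, so theoretical m(Au) = 0.001341 × 196.97 = 0.2641 g
Actual mass = 58.7% × 0.2641 = 0.155 g

0.155 g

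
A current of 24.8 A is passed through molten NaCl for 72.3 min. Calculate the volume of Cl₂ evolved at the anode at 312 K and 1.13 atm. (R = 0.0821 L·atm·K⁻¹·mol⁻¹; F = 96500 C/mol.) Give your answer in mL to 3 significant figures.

12600 mL

Charge passed = 24.8 × 4338 = 1.076×10^5 C
n(e⁻) = Q/F = 1.076×10^5/96500 = 1.115 mol
2Cl⁻ → Cl₂ + 2e⁻, so n(Cl₂) = 1.115 / 2 = 0.5575 mol
V = nRT/P = 0.5575 × 0.0821 × 312 / 1.13 = 12.64 L
= 12600 mL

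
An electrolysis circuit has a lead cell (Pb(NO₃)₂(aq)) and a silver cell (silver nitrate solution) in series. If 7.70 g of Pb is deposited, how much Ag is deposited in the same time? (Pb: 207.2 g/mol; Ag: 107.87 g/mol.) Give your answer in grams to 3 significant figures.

8.02 g

n(Pb) = 7.70 / 207.2 = 0.03716 mol
Pb²⁺ + 2e⁻ → Pb, so n(e⁻) = 2 × 0.03716 = 0.07432 mol
The cells are in series, so the same charge (and hence the same n(e⁻) = 0.07432 mol) passes through both.
Ag⁺ + e⁻ → Ag, so n(Ag) = 0.07432 mol
m(Ag) = 0.07432 × 107.87 = 8.02 g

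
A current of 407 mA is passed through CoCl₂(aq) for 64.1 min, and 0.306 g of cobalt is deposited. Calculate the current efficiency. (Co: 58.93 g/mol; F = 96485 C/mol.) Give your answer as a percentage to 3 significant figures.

64.0%

Q = 0.407 × 3846 = 1565 C
n(e⁻) = 1565 / 96485 = 0.01622 mol
Co²⁺ + 2e⁻ → Co, so theoretical n(Co) = 0.008110 mol → 0.4779 g
Efficiency = 0.306 / 0.4779 = 0.6403 = 64.0%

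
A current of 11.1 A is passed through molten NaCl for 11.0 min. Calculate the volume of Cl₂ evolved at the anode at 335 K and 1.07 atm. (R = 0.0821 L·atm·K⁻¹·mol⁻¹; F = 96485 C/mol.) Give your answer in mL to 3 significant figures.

976 mL

Q = It = 11.1 × 660 = 7326 C
n(e⁻) = Q/F = 7326/96485 = 0.07593 mol
2Cl⁻ → Cl₂ + 2e⁻, so n(Cl₂) = 0.07593 / 2 = 0.03797 mol
V = nRT/P = 0.03797 × 0.0821 × 335 / 1.07 = 0.9760 L
= 976 mL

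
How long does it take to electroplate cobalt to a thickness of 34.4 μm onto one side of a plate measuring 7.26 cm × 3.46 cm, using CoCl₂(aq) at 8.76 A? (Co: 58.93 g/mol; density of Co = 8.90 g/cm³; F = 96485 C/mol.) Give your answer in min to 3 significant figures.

Plated area = 7.26 × 3.46 = 25.12 cm²
Volume = 25.12 × 34.4×10⁻⁴ cm = 0.08641 cm³
m(Co) = 0.08641 × 8.90 = 0.7690 g
n(Co) = 0.7690 / 58.93 = 0.01305 mol; n(e⁻) = 2 × 0.01305 = 0.02610 mol
Q = 0.02610 × 96485 = 2518 C
t = 2518 / 8.76 = 287.4 s = 4.79 min

4.79 min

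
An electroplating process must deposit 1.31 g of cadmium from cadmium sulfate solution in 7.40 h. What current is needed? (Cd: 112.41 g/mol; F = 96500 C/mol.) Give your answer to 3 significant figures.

n(Cd) = 1.31 / 112.41 = 0.01165 mol
Cd²⁺ + 2e⁻ → Cd, so n(e⁻) = 2 × 0.01165 = 0.02330 mol
Q = 0.02330 × 96500 = 2248 C
I = Q / t = 2248 / 26640 s = 0.0844 A

0.0844 A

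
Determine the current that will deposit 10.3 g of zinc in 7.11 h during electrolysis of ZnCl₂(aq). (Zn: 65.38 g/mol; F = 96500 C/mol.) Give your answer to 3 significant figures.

1.19 A

n(Zn) = 10.3 / 65.38 = 0.1575 mol
Zn²⁺ + 2e⁻ → Zn, so n(e⁻) = 2 × 0.1575 = 0.3150 mol
Q = 0.3150 × 96500 = 30400 C
I = Q / t = 30400 / 25596 s = 1.19 A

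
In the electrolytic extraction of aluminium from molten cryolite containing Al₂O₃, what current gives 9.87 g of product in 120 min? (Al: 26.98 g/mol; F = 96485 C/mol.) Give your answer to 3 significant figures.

14.7 A

n(Al) = 9.87 / 26.98 = 0.3658 mol
Al³⁺ + 3e⁻ → Al, so n(e⁻) = 3 × 0.3658 = 1.097 mol
Q = 1.097 × 96485 = 1.058×10^5 C
I = Q / t = 1.058×10^5 / 7200 s = 14.7 A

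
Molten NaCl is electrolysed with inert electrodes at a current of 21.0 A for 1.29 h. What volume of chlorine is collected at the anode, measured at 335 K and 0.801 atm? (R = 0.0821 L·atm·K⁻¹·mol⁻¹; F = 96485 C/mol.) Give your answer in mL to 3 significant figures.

Q = It = 21.0 × 4644 = 97520 C
n(e⁻) = 97520 / 96485 = 1.011 mol
2Cl⁻ → Cl₂ + 2e⁻, so n(Cl₂) = 1.011 / 2 = 0.5055 mol
V = nRT/P = 0.5055 × 0.0821 × 335 / 0.801 = 17.36 L
= 17400 mL

17400 mL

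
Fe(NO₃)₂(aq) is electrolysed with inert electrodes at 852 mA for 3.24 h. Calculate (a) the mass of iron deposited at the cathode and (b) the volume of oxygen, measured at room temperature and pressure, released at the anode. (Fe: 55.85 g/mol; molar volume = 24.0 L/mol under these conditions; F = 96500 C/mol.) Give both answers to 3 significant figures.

Q = 0.852 × 11664 = 9938 C; n(e⁻) = 9938 / 96500 = 0.1030 mol
Cathode: Fe²⁺ + 2e⁻ → Fe → n(Fe) = 0.1030/2 = 0.05150 mol → 2.88 g
Anode: 2H₂O → O₂ + 4H⁺ + 4e⁻ → n(O₂) = 0.1030/4 = 0.02575 mol → 0.618 L

2.88 g Fe; 0.618 L O₂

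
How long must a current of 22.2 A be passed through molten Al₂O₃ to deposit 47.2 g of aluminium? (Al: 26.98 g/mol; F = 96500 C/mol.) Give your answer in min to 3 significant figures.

380 min

n(Al) = 47.2 / 26.98 = 1.749 mol
Al³⁺ + 3e⁻ → Al, so n(e⁻) = 3 × 1.749 = 5.247 mol
Q = 5.247 × 96500 = 5.063×10^5 C
t = Q / I = 5.063×10^5 / 22.2 = 22810 s = 380 min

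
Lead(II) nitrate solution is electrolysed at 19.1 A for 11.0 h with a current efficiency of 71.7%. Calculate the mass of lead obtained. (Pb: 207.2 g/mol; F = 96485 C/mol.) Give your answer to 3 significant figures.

Q = 19.1 × 39600 = 7.564×10^5 C
n(e⁻) = 7.564×10^5 / 96485 = 7.840 mol
Pb²⁺ + 2e⁻ → Pb, so theoretical m(Pb) = 3.920 × 207.2 = 812.2 g
Actual mass = 71.7% × 812.2 = 582 g

582 g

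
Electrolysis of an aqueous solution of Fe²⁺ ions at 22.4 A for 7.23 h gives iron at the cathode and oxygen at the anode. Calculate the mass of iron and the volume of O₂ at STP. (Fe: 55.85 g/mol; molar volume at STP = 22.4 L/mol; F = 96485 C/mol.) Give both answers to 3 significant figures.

169 g Fe; 33.8 L O₂

Q = 22.4 × 26028 = 5.830×10^5 C; n(e⁻) = 5.830×10^5 / 96485 = 6.042 mol
Cathode: Fe²⁺ + 2e⁻ → Fe → n(Fe) = 6.042/2 = 3.021 mol → 169 g
Anode: 2H₂O → O₂ + 4H⁺ + 4e⁻ → n(O₂) = 6.042/4 = 1.511 mol → 33.8 L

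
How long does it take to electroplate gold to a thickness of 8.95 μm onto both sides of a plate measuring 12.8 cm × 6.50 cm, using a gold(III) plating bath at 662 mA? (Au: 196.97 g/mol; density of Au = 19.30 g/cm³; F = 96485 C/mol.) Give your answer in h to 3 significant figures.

1.77 h

Plated area = 2 × 12.8 × 6.50 = 166.4 cm²
Volume = 166.4 × 8.95×10⁻⁴ cm = 0.1489 cm³
m(Au) = 0.1489 × 19.30 = 2.874 g
n(Au) = 2.874 / 196.97 = 0.01459 mol; n(e⁻) = 3 × 0.01459 = 0.04377 mol
Q = 0.04377 × 96485 = 4223 C
t = 4223 / 0.662 = 6379 s = 1.77 h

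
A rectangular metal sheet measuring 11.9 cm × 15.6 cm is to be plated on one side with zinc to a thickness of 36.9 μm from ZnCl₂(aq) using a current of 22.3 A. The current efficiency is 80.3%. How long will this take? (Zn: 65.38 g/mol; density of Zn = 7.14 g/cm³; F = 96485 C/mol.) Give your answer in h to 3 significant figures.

0.224 h

Plated area = 11.9 × 15.6 = 185.6 cm²
Volume = 185.6 × 36.9×10⁻⁴ cm = 0.6849 cm³
m(Zn) = 0.6849 × 7.14 = 4.890 g
n(Zn) = 4.890 / 65.38 = 0.07479 mol; n(e⁻) = 2 × 0.07479 = 0.1496 mol
Q = 0.1496 × 96485 / 0.803 = 17980 C
t = 17980 / 22.3 = 806.3 s = 0.224 h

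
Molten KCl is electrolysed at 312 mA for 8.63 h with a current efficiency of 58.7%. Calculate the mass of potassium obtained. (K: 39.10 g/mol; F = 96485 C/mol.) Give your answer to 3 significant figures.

2.31 g

Q = 0.312 × 31068 = 9693 C
n(e⁻) = 9693 / 96485 = 0.1005 mol
K⁺ + e⁻ → K, so theoretical m(K) = 0.1005 × 39.10 = 3.930 g
Actual mass = 58.7% × 3.930 = 2.31 g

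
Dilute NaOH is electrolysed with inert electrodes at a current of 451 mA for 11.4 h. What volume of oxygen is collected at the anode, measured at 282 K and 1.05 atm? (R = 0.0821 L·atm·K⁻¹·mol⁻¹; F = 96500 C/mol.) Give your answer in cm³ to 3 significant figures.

1060 cm³

Q = It = 0.451 × 41040 = 18510 C
n(e⁻) = Q/F = 18510/96500 = 0.1918 mol
2H₂O → O₂ + 4H⁺ + 4e⁻, so n(O₂) = 0.1918 / 4 = 0.04795 mol
V = nRT/P = 0.04795 × 0.0821 × 282 / 1.05 = 1.057 L
= 1060 cm³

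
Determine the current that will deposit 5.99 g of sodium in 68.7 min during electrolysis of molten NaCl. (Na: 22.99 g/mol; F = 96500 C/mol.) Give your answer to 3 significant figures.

n(Na) = 5.99 / 22.99 = 0.2605 mol
Na⁺ + e⁻ → Na, so n(e⁻) = 0.2605 mol
Q = 0.2605 × 96500 = 25140 C
I = Q / t = 25140 / 4122 s = 6.10 A

6.10 A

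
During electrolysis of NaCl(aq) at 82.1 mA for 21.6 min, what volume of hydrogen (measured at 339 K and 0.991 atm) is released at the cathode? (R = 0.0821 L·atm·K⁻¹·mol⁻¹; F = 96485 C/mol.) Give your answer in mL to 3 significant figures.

Q = 0.0821 A × 1296 s = 106.4 C
n(e⁻) = 106.4 / 96485 = 0.001103 mol
2H⁺ + 2e⁻ → H₂, so n(H₂) = 0.001103 / 2 = 5.515×10^-4 mol
V = nRT/P = 5.515×10^-4 × 0.0821 × 339 / 0.991 = 0.01549 L
= 15.5 mL

15.5 mL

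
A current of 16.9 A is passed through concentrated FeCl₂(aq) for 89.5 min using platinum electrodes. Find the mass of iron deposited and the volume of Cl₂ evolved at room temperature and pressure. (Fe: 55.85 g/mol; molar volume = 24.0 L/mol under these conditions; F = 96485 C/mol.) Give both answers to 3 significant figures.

Q = 16.9 × 5370 = 90750 C; n(e⁻) = 90750 / 96485 = 0.9406 mol
Cathode: Fe²⁺ + 2e⁻ → Fe → n(Fe) = 0.9406/2 = 0.4703 mol → 26.3 g
Anode: 2Cl⁻ → Cl₂ + 2e⁻ → n(Cl₂) = 0.9406/2 = 0.4703 mol → 11.3 L

26.3 g Fe; 11.3 L Cl₂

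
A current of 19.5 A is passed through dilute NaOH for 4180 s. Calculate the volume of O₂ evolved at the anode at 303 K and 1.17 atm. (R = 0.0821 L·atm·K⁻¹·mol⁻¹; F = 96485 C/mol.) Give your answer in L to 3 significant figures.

Charge passed = 19.5 × 4180 = 81510 C
n(e⁻) = Q/F = 81510/96485 = 0.8448 mol
2H₂O → O₂ + 4H⁺ + 4e⁻, so n(O₂) = 0.8448 / 4 = 0.2112 mol
V = nRT/P = 0.2112 × 0.0821 × 303 / 1.17 = 4.490 L

4.49 L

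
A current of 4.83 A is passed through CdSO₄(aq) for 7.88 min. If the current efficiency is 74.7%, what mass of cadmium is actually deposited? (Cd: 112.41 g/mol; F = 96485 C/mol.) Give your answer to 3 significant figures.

Q = 4.83 × 472.8 = 2284 C
n(e⁻) = 2284 / 96485 = 0.02367 mol
Cd²⁺ + 2e⁻ → Cd, so theoretical m(Cd) = 0.01184 × 112.41 = 1.331 g
Actual mass = 74.7% × 1.331 = 0.994 g

0.994 g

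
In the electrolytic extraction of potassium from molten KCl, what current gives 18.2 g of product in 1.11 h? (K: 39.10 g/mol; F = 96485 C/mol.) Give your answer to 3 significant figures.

n(K) = 18.2 / 39.10 = 0.4655 mol
K⁺ + e⁻ → K, so n(e⁻) = 0.4655 mol
Q = 0.4655 × 96485 = 44910 C
I = Q / t = 44910 / 3996 s = 11.2 A

11.2 A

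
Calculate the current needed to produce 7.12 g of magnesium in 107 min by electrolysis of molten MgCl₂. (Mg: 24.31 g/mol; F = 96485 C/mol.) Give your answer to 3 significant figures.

n(Mg) = 7.12 / 24.31 = 0.2929 mol
Mg²⁺ + 2e⁻ → Mg, so n(e⁻) = 2 × 0.2929 = 0.5858 mol
Q = 0.5858 × 96485 = 56520 C
I = Q / t = 56520 / 6420 s = 8.80 A

8.80 A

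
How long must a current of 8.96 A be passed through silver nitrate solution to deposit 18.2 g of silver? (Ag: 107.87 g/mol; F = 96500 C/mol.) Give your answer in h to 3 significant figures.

0.505 h

n(Ag) = 18.2 / 107.87 = 0.1687 mol
Ag⁺ + e⁻ → Ag, so n(e⁻) = 0.1687 mol
Q = 0.1687 × 96500 = 16280 C
t = Q / I = 16280 / 8.96 = 1817 s = 0.505 h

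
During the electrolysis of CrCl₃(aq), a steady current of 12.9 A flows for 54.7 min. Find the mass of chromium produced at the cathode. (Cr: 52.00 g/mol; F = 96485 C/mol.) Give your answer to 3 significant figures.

7.61 g

Charge passed = 12.9 × 3282 = 42340 C
n(e⁻) = 42340 / 96485 = 0.4388 mol
Cr³⁺ + 3e⁻ → Cr, so n(Cr) = 0.4388 / 3 = 0.1463 mol
m = 0.1463 × 52.00 = 7.61 g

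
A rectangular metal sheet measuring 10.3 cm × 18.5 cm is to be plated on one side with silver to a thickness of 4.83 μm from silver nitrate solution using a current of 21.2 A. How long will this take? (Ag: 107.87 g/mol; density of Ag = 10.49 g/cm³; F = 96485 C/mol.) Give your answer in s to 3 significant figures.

40.7 s

Plated area = 10.3 × 18.5 = 190.6 cm²
Volume = 190.6 × 4.83×10⁻⁴ cm = 0.09206 cm³
m(Ag) = 0.09206 × 10.49 = 0.9657 g
n(Ag) = 0.9657 / 107.87 = 0.008952 mol; n(e⁻) = 0.008952 mol
Q = 0.008952 × 96485 = 863.7 C
t = 863.7 / 21.2 = 40.74 s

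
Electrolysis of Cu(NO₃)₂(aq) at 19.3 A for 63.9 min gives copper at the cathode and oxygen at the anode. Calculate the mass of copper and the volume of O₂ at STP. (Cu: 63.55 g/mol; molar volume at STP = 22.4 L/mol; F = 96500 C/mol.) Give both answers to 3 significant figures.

24.4 g Cu; 4.29 L O₂

Q = 19.3 × 3834 = 74000 C; n(e⁻) = 74000 / 96500 = 0.7668 mol
Cathode: Cu²⁺ + 2e⁻ → Cu → n(Cu) = 0.7668/2 = 0.3834 mol → 24.4 g
Anode: 2H₂O → O₂ + 4H⁺ + 4e⁻ → n(O₂) = 0.7668/4 = 0.1917 mol → 4.29 L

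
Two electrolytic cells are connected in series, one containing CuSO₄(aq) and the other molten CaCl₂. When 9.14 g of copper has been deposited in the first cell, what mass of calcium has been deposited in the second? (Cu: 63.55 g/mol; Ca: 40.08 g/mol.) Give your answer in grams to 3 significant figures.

n(Cu) = 9.14 / 63.55 = 0.1438 mol
Cu²⁺ + 2e⁻ → Cu, so n(e⁻) = 2 × 0.1438 = 0.2876 mol
Same current for the same time ⇒ same n(e⁻) = 0.2876 mol in both cells.
Ca²⁺ + 2e⁻ → Ca, so n(Ca) = 0.2876 / 2 = 0.1438 mol
m(Ca) = 0.1438 × 40.08 = 5.76 g

5.76 g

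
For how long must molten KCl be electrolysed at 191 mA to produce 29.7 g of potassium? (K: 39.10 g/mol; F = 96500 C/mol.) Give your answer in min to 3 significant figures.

6400 min

n(K) = 29.7 / 39.10 = 0.7596 mol
K⁺ + e⁻ → K, so n(e⁻) = 0.7596 mol
Q = 0.7596 × 96500 = 73300 C
t = Q / I = 73300 / 0.191 = 3.838×10^5 s = 6400 min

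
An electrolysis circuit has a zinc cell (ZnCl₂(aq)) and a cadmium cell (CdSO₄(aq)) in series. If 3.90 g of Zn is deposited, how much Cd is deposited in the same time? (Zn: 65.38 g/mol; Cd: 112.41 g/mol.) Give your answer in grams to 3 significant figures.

n(Zn) = 3.90 / 65.38 = 0.05965 mol
Zn²⁺ + 2e⁻ → Zn, so n(e⁻) = 2 × 0.05965 = 0.1193 mol
The cells are in series, so the same charge (and hence the same n(e⁻) = 0.1193 mol) passes through both.
Cd²⁺ + 2e⁻ → Cd, so n(Cd) = 0.1193 / 2 = 0.05965 mol
m(Cd) = 0.05965 × 112.41 = 6.71 g

6.71 g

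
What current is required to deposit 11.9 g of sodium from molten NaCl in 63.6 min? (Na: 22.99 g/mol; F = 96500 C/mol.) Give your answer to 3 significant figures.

n(Na) = 11.9 / 22.99 = 0.5176 mol
Na⁺ + e⁻ → Na, so n(e⁻) = 0.5176 mol
Q = 0.5176 × 96500 = 49950 C
I = Q / t = 49950 / 3816 s = 13.1 A

13.1 A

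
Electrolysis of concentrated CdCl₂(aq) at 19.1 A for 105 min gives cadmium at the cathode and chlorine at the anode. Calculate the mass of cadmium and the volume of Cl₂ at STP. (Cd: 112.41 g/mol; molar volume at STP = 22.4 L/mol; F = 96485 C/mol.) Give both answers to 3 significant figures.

Q = 19.1 × 6300 = 1.203×10^5 C; n(e⁻) = 1.203×10^5 / 96485 = 1.247 mol
Cathode: Cd²⁺ + 2e⁻ → Cd → n(Cd) = 1.247/2 = 0.6235 mol → 70.1 g
Anode: 2Cl⁻ → Cl₂ + 2e⁻ → n(Cl₂) = 1.247/2 = 0.6235 mol → 14.0 L

70.1 g Cd; 14.0 L Cl₂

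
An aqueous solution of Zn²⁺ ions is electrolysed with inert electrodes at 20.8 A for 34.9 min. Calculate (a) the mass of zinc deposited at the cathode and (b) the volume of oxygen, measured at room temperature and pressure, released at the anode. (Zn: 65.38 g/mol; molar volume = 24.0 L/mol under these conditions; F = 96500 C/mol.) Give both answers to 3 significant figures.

Q = 20.8 × 2094 = 43560 C; n(e⁻) = 43560 / 96500 = 0.4514 mol
Cathode: Zn²⁺ + 2e⁻ → Zn → n(Zn) = 0.4514/2 = 0.2257 mol → 14.8 g
Anode: 2H₂O → O₂ + 4H⁺ + 4e⁻ → n(O₂) = 0.4514/4 = 0.1129 mol → 2.71 L

14.8 g Zn; 2.71 L O₂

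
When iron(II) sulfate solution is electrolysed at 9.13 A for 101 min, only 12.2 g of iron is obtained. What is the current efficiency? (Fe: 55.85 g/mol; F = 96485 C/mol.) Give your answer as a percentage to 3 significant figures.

Q = 9.13 × 6060 = 55330 C
n(e⁻) = 55330 / 96485 = 0.5735 mol
Fe²⁺ + 2e⁻ → Fe, so theoretical n(Fe) = 0.2868 mol → 16.02 g
Efficiency = 12.2 / 16.02 = 0.7615 = 76.2%

76.2%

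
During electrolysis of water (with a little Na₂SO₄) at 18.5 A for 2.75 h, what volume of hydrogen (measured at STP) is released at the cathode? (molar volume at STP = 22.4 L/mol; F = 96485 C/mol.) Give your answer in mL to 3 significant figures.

Q = 18.5 A × 9900 s = 1.832×10^5 C
n(e⁻) = Q/F = 1.832×10^5/96485 = 1.899 mol
2H⁺ + 2e⁻ → H₂, so n(H₂) = 1.899 / 2 = 0.9495 mol
V = 0.9495 × 22.4 = 21.27 L
= 21300 mL

21300 mL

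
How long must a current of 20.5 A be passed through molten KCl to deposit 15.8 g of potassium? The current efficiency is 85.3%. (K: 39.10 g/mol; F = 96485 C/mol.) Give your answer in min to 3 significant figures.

n(K) = 15.8 / 39.10 = 0.4041 mol
K⁺ + e⁻ → K, so n(e⁻) = 0.4041 mol
Q = 0.4041 × 96485 / 0.853 = 45710 C
t = Q / I = 45710 / 20.5 = 2230 s = 37.2 min

37.2 min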